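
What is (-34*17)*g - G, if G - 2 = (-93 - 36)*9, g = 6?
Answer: -2309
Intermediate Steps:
G = -1159 (G = 2 + (-93 - 36)*9 = 2 - 129*9 = 2 - 1161 = -1159)
(-34*17)*g - G = -34*17*6 - 1*(-1159) = -578*6 + 1159 = -3468 + 1159 = -2309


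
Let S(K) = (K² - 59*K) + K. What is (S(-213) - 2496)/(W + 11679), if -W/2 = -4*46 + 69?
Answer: 55227/11909 ≈ 4.6374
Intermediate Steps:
W = 230 (W = -2*(-4*46 + 69) = -2*(-184 + 69) = -2*(-115) = 230)
S(K) = K² - 58*K
(S(-213) - 2496)/(W + 11679) = (-213*(-58 - 213) - 2496)/(230 + 11679) = (-213*(-271) - 2496)/11909 = (57723 - 2496)*(1/11909) = 55227*(1/11909) = 55227/11909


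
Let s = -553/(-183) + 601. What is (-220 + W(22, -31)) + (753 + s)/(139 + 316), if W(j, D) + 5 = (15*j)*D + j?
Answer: -173691082/16653 ≈ -10430.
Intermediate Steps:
s = 110536/183 (s = -553*(-1/183) + 601 = 553/183 + 601 = 110536/183 ≈ 604.02)
W(j, D) = -5 + j + 15*D*j (W(j, D) = -5 + ((15*j)*D + j) = -5 + (15*D*j + j) = -5 + (j + 15*D*j) = -5 + j + 15*D*j)
(-220 + W(22, -31)) + (753 + s)/(139 + 316) = (-220 + (-5 + 22 + 15*(-31)*22)) + (753 + 110536/183)/(139 + 316) = (-220 + (-5 + 22 - 10230)) + (248335/183)/455 = (-220 - 10213) + (248335/183)*(1/455) = -10433 + 49667/16653 = -173691082/16653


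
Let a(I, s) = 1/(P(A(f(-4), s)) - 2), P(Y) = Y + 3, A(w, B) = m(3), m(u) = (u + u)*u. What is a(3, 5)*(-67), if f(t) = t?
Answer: -67/19 ≈ -3.5263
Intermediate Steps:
m(u) = 2*u² (m(u) = (2*u)*u = 2*u²)
A(w, B) = 18 (A(w, B) = 2*3² = 2*9 = 18)
P(Y) = 3 + Y
a(I, s) = 1/19 (a(I, s) = 1/((3 + 18) - 2) = 1/(21 - 2) = 1/19)
a(3, 5)*(-67) = (1/19)*(-67) = -67/19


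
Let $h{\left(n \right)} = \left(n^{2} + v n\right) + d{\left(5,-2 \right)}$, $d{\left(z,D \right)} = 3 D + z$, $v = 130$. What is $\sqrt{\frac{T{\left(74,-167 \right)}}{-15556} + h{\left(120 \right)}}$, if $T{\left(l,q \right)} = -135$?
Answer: $\frac{\sqrt{1814858547731}}{7778} \approx 173.2$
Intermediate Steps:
$d{\left(z,D \right)} = z + 3 D$
$h{\left(n \right)} = -1 + n^{2} + 130 n$ ($h{\left(n \right)} = \left(n^{2} + 130 n\right) + \left(5 + 3 \left(-2\right)\right) = \left(n^{2} + 130 n\right) + \left(5 - 6\right) = \left(n^{2} + 130 n\right) - 1 = -1 + n^{2} + 130 n$)
$\sqrt{\frac{T{\left(74,-167 \right)}}{-15556} + h{\left(120 \right)}} = \sqrt{- \frac{135}{-15556} + \left(-1 + 120^{2} + 130 \cdot 120\right)} = \sqrt{\left(-135\right) \left(- \frac{1}{15556}\right) + \left(-1 + 14400 + 15600\right)} = \sqrt{\frac{135}{15556} + 29999} = \sqrt{\frac{466664579}{15556}} = \frac{\sqrt{1814858547731}}{7778}$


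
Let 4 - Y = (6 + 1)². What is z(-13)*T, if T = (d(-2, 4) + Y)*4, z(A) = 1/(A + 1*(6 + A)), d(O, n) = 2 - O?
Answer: 41/5 ≈ 8.2000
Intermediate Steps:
Y = -45 (Y = 4 - (6 + 1)² = 4 - 1*7² = 4 - 1*49 = 4 - 49 = -45)
z(A) = 1/(6 + 2*A) (z(A) = 1/(A + (6 + A)) = 1/(6 + 2*A))
T = -164 (T = ((2 - 1*(-2)) - 45)*4 = ((2 + 2) - 45)*4 = (4 - 45)*4 = -41*4 = -164)
z(-13)*T = (1/(2*(3 - 13)))*(-164) = ((½)/(-10))*(-164) = ((½)*(-⅒))*(-164) = -1/20*(-164) = 41/5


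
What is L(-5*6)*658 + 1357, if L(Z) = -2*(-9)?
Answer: 13201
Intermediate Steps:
L(Z) = 18
L(-5*6)*658 + 1357 = 18*658 + 1357 = 11844 + 1357 = 13201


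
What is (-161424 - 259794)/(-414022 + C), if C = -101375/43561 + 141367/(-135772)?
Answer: 954131219496/937838671801 ≈ 1.0174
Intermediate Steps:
C = -7630017/2265172 (C = -101375*1/43561 + 141367*(-1/135772) = -101375/43561 - 379/364 = -7630017/2265172 ≈ -3.3684)
(-161424 - 259794)/(-414022 + C) = (-161424 - 259794)/(-414022 - 7630017/2265172) = -421218/(-937838671801/2265172) = -421218*(-2265172/937838671801) = 954131219496/937838671801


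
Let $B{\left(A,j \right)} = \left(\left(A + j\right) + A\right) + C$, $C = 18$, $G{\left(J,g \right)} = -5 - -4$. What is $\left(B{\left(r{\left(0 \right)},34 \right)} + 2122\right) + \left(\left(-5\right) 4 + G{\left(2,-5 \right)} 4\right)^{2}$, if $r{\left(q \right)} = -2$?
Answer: $2746$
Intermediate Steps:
$G{\left(J,g \right)} = -1$ ($G{\left(J,g \right)} = -5 + 4 = -1$)
$B{\left(A,j \right)} = 18 + j + 2 A$ ($B{\left(A,j \right)} = \left(\left(A + j\right) + A\right) + 18 = \left(j + 2 A\right) + 18 = 18 + j + 2 A$)
$\left(B{\left(r{\left(0 \right)},34 \right)} + 2122\right) + \left(\left(-5\right) 4 + G{\left(2,-5 \right)} 4\right)^{2} = \left(\left(18 + 34 + 2 \left(-2\right)\right) + 2122\right) + \left(\left(-5\right) 4 - 4\right)^{2} = \left(\left(18 + 34 - 4\right) + 2122\right) + \left(-20 - 4\right)^{2} = \left(48 + 2122\right) + \left(-24\right)^{2} = 2170 + 576 = 2746$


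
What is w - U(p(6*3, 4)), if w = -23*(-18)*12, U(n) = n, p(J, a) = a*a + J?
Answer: 4934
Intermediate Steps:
p(J, a) = J + a² (p(J, a) = a² + J = J + a²)
w = 4968 (w = 414*12 = 4968)
w - U(p(6*3, 4)) = 4968 - (6*3 + 4²) = 4968 - (18 + 16) = 4968 - 1*34 = 4968 - 34 = 4934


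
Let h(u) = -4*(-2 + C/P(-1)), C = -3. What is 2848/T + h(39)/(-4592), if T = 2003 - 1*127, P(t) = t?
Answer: 116835/76916 ≈ 1.5190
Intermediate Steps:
T = 1876 (T = 2003 - 127 = 1876)
h(u) = -4 (h(u) = -4*(-2 - 3/(-1)) = -4*(-2 - 3*(-1)) = -4*(-2 + 3) = -4*1 = -4)
2848/T + h(39)/(-4592) = 2848/1876 - 4/(-4592) = 2848*(1/1876) - 4*(-1/4592) = 712/469 + 1/1148 = 116835/76916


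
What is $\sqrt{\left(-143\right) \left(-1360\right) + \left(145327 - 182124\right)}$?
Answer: $\sqrt{157683} \approx 397.09$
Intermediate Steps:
$\sqrt{\left(-143\right) \left(-1360\right) + \left(145327 - 182124\right)} = \sqrt{194480 - 36797} = \sqrt{157683}$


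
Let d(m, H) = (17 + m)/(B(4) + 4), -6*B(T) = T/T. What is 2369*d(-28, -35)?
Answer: -6798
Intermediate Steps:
B(T) = -1/6 (B(T) = -T/(6*T) = -1/6*1 = -1/6)
d(m, H) = 102/23 + 6*m/23 (d(m, H) = (17 + m)/(-1/6 + 4) = (17 + m)/(23/6) = (17 + m)*(6/23) = 102/23 + 6*m/23)
2369*d(-28, -35) = 2369*(102/23 + (6/23)*(-28)) = 2369*(102/23 - 168/23) = 2369*(-66/23) = -6798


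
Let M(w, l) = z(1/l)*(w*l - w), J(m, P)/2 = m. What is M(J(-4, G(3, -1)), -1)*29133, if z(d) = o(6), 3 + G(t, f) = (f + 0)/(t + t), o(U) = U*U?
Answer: 16780608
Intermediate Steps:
o(U) = U²
G(t, f) = -3 + f/(2*t) (G(t, f) = -3 + (f + 0)/(t + t) = -3 + f/((2*t)) = -3 + f*(1/(2*t)) = -3 + f/(2*t))
z(d) = 36 (z(d) = 6² = 36)
J(m, P) = 2*m
M(w, l) = -36*w + 36*l*w (M(w, l) = 36*(w*l - w) = 36*(l*w - w) = 36*(-w + l*w) = -36*w + 36*l*w)
M(J(-4, G(3, -1)), -1)*29133 = (36*(2*(-4))*(-1 - 1))*29133 = (36*(-8)*(-2))*29133 = 576*29133 = 16780608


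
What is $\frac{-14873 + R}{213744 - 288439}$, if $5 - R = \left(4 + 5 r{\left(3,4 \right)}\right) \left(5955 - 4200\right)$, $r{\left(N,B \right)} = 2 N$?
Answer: $\frac{74538}{74695} \approx 0.9979$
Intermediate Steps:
$R = -59665$ ($R = 5 - \left(4 + 5 \cdot 2 \cdot 3\right) \left(5955 - 4200\right) = 5 - \left(4 + 5 \cdot 6\right) \left(5955 - 4200\right) = 5 - \left(4 + 30\right) 1755 = 5 - 34 \cdot 1755 = 5 - 59670 = -59665$)
$\frac{-14873 + R}{213744 - 288439} = \frac{-14873 - 59665}{213744 - 288439} = - \frac{74538}{-74695} = \left(-74538\right) \left(- \frac{1}{74695}\right) = \frac{74538}{74695}$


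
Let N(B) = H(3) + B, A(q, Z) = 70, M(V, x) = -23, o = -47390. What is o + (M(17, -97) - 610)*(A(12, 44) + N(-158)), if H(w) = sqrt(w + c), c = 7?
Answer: 8314 - 633*sqrt(10) ≈ 6312.3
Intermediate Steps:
H(w) = sqrt(7 + w) (H(w) = sqrt(w + 7) = sqrt(7 + w))
N(B) = B + sqrt(10) (N(B) = sqrt(7 + 3) + B = sqrt(10) + B = B + sqrt(10))
o + (M(17, -97) - 610)*(A(12, 44) + N(-158)) = -47390 + (-23 - 610)*(70 + (-158 + sqrt(10))) = -47390 - 633*(-88 + sqrt(10)) = -47390 + (55704 - 633*sqrt(10)) = 8314 - 633*sqrt(10)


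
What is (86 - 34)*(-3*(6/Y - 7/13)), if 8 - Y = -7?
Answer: 108/5 ≈ 21.600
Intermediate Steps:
Y = 15 (Y = 8 - 1*(-7) = 8 + 7 = 15)
(86 - 34)*(-3*(6/Y - 7/13)) = (86 - 34)*(-3*(6/15 - 7/13)) = 52*(-3*(6*(1/15) - 7*1/13)) = 52*(-3*(⅖ - 7/13)) = 52*(-3*(-9/65)) = 52*(27/65) = 108/5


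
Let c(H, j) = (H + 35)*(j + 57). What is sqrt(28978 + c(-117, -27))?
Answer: sqrt(26518) ≈ 162.84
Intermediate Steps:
c(H, j) = (35 + H)*(57 + j)
sqrt(28978 + c(-117, -27)) = sqrt(28978 + (1995 + 35*(-27) + 57*(-117) - 117*(-27))) = sqrt(28978 + (1995 - 945 - 6669 + 3159)) = sqrt(28978 - 2460) = sqrt(26518)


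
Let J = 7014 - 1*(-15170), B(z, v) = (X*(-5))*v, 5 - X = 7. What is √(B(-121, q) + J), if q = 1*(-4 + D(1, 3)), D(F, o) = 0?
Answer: 8*√346 ≈ 148.81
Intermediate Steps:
X = -2 (X = 5 - 1*7 = 5 - 7 = -2)
q = -4 (q = 1*(-4 + 0) = 1*(-4) = -4)
B(z, v) = 10*v (B(z, v) = (-2*(-5))*v = 10*v)
J = 22184 (J = 7014 + 15170 = 22184)
√(B(-121, q) + J) = √(10*(-4) + 22184) = √(-40 + 22184) = √22144 = 8*√346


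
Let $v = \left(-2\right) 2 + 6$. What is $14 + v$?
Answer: $16$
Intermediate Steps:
$v = 2$ ($v = -4 + 6 = 2$)
$14 + v = 14 + 2 = 16$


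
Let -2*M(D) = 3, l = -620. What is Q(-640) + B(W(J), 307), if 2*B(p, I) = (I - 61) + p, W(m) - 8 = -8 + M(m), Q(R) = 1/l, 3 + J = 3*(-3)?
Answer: 37897/310 ≈ 122.25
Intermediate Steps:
J = -12 (J = -3 + 3*(-3) = -3 - 9 = -12)
M(D) = -3/2 (M(D) = -1/2*3 = -3/2)
Q(R) = -1/620 (Q(R) = 1/(-620) = -1/620)
W(m) = -3/2 (W(m) = 8 + (-8 - 3/2) = 8 - 19/2 = -3/2)
B(p, I) = -61/2 + I/2 + p/2 (B(p, I) = ((I - 61) + p)/2 = ((-61 + I) + p)/2 = (-61 + I + p)/2 = -61/2 + I/2 + p/2)
Q(-640) + B(W(J), 307) = -1/620 + (-61/2 + (1/2)*307 + (1/2)*(-3/2)) = -1/620 + (-61/2 + 307/2 - 3/4) = -1/620 + 489/4 = 37897/310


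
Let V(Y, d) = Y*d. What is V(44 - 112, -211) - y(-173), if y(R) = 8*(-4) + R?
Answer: 14553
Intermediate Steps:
y(R) = -32 + R
V(44 - 112, -211) - y(-173) = (44 - 112)*(-211) - (-32 - 173) = -68*(-211) - 1*(-205) = 14348 + 205 = 14553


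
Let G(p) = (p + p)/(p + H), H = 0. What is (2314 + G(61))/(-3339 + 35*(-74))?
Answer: -2316/5929 ≈ -0.39062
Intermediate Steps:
G(p) = 2 (G(p) = (p + p)/(p + 0) = (2*p)/p = 2)
(2314 + G(61))/(-3339 + 35*(-74)) = (2314 + 2)/(-3339 + 35*(-74)) = 2316/(-3339 - 2590) = 2316/(-5929) = 2316*(-1/5929) = -2316/5929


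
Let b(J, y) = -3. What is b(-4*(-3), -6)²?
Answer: 9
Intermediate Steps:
b(-4*(-3), -6)² = (-3)² = 9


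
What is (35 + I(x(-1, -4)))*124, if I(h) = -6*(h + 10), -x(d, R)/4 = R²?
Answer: 44516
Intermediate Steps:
x(d, R) = -4*R²
I(h) = -60 - 6*h (I(h) = -6*(10 + h) = -60 - 6*h)
(35 + I(x(-1, -4)))*124 = (35 + (-60 - (-24)*(-4)²))*124 = (35 + (-60 - (-24)*16))*124 = (35 + (-60 - 6*(-64)))*124 = (35 + (-60 + 384))*124 = (35 + 324)*124 = 359*124 = 44516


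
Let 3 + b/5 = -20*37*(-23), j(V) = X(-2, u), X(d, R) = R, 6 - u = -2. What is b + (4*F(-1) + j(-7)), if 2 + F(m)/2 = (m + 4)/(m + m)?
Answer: 85065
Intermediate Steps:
u = 8 (u = 6 - 1*(-2) = 6 + 2 = 8)
F(m) = -4 + (4 + m)/m (F(m) = -4 + 2*((m + 4)/(m + m)) = -4 + 2*((4 + m)/((2*m))) = -4 + 2*((4 + m)*(1/(2*m))) = -4 + 2*((4 + m)/(2*m)) = -4 + (4 + m)/m)
j(V) = 8
b = 85085 (b = -15 + 5*(-20*37*(-23)) = -15 + 5*(-740*(-23)) = -15 + 5*17020 = -15 + 85100 = 85085)
b + (4*F(-1) + j(-7)) = 85085 + (4*(-3 + 4/(-1)) + 8) = 85085 + (4*(-3 + 4*(-1)) + 8) = 85085 + (4*(-3 - 4) + 8) = 85085 + (4*(-7) + 8) = 85085 + (-28 + 8) = 85085 - 20 = 85065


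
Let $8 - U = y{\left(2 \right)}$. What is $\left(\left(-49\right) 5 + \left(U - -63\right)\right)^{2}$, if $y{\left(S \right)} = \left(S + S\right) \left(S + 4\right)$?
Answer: $39204$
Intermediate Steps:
$y{\left(S \right)} = 2 S \left(4 + S\right)$
$U = -16$ ($U = 8 - 2 \cdot 2 \left(4 + 2\right) = 8 - 2 \cdot 2 \cdot 6 = 8 - 24 = -16$)
$\left(\left(-49\right) 5 + \left(U - -63\right)\right)^{2} = \left(\left(-49\right) 5 - -47\right)^{2} = \left(-245 + \left(-16 + 63\right)\right)^{2} = \left(-245 + 47\right)^{2} = \left(-198\right)^{2} = 39204$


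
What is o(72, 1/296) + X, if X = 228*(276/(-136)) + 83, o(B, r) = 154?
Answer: -3837/17 ≈ -225.71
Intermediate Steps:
X = -6455/17 (X = 228*(276*(-1/136)) + 83 = 228*(-69/34) + 83 = -7866/17 + 83 = -6455/17 ≈ -379.71)
o(72, 1/296) + X = 154 - 6455/17 = -3837/17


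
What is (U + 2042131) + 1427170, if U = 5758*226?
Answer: 4770609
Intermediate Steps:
U = 1301308
(U + 2042131) + 1427170 = (1301308 + 2042131) + 1427170 = 3343439 + 1427170 = 4770609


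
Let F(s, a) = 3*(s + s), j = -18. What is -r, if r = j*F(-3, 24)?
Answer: -324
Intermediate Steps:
F(s, a) = 6*s (F(s, a) = 3*(2*s) = 6*s)
r = 324 (r = -108*(-3) = -18*(-18) = 324)
-r = -1*324 = -324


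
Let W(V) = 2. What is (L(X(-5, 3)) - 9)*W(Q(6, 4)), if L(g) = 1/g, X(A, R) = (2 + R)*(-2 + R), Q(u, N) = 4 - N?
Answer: -88/5 ≈ -17.600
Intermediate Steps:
X(A, R) = (-2 + R)*(2 + R)
(L(X(-5, 3)) - 9)*W(Q(6, 4)) = (1/(-4 + 3**2) - 9)*2 = (1/(-4 + 9) - 9)*2 = (1/5 - 9)*2 = -44/5*2 = -88/5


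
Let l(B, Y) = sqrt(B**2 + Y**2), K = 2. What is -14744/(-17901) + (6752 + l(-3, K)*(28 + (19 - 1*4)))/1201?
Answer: 138575096/21499101 + 43*sqrt(13)/1201 ≈ 6.5747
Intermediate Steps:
-14744/(-17901) + (6752 + l(-3, K)*(28 + (19 - 1*4)))/1201 = -14744/(-17901) + (6752 + sqrt((-3)**2 + 2**2)*(28 + (19 - 1*4)))/1201 = -14744*(-1/17901) + (6752 + sqrt(9 + 4)*(28 + (19 - 4)))*(1/1201) = 14744/17901 + (6752 + sqrt(13)*(28 + 15))*(1/1201) = 14744/17901 + (6752 + sqrt(13)*43)*(1/1201) = 14744/17901 + (6752 + 43*sqrt(13))*(1/1201) = 14744/17901 + (6752/1201 + 43*sqrt(13)/1201) = 138575096/21499101 + 43*sqrt(13)/1201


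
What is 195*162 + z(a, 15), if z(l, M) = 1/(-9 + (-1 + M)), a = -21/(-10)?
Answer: 157951/5 ≈ 31590.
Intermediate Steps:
a = 21/10 (a = -21*(-⅒) = 21/10 ≈ 2.1000)
z(l, M) = 1/(-10 + M)
195*162 + z(a, 15) = 195*162 + 1/(-10 + 15) = 31590 + 1/5 = 31590 + ⅕ = 157951/5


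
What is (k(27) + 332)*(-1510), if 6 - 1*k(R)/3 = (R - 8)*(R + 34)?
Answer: 4721770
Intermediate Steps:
k(R) = 18 - 3*(-8 + R)*(34 + R) (k(R) = 18 - 3*(R - 8)*(R + 34) = 18 - 3*(-8 + R)*(34 + R))
(k(27) + 332)*(-1510) = ((834 - 78*27 - 3*27**2) + 332)*(-1510) = ((834 - 2106 - 3*729) + 332)*(-1510) = ((834 - 2106 - 2187) + 332)*(-1510) = (-3459 + 332)*(-1510) = -3127*(-1510) = 4721770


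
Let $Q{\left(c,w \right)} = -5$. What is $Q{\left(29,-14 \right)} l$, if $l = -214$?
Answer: $1070$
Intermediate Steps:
$Q{\left(29,-14 \right)} l = \left(-5\right) \left(-214\right) = 1070$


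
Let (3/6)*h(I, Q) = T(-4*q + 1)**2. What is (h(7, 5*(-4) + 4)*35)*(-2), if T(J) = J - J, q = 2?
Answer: 0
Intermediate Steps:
T(J) = 0
h(I, Q) = 0 (h(I, Q) = 2*0**2 = 2*0 = 0)
(h(7, 5*(-4) + 4)*35)*(-2) = (0*35)*(-2) = 0*(-2) = 0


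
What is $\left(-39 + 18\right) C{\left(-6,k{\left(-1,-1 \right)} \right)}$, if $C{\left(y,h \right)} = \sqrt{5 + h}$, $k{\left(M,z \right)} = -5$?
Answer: $0$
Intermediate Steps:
$\left(-39 + 18\right) C{\left(-6,k{\left(-1,-1 \right)} \right)} = \left(-39 + 18\right) \sqrt{5 - 5} = - 21 \sqrt{0} = \left(-21\right) 0 = 0$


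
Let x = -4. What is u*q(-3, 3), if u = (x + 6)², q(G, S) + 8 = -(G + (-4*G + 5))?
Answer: -88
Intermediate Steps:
q(G, S) = -13 + 3*G (q(G, S) = -8 - (G + (-4*G + 5)) = -8 - (G + (5 - 4*G)) = -8 - (5 - 3*G) = -8 + (-5 + 3*G) = -13 + 3*G)
u = 4 (u = (-4 + 6)² = 2² = 4)
u*q(-3, 3) = 4*(-13 + 3*(-3)) = 4*(-13 - 9) = 4*(-22) = -88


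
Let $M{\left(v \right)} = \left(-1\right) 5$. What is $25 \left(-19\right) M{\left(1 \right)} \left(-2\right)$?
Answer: $-4750$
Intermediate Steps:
$M{\left(v \right)} = -5$
$25 \left(-19\right) M{\left(1 \right)} \left(-2\right) = 25 \left(-19\right) \left(\left(-5\right) \left(-2\right)\right) = \left(-475\right) 10 = -4750$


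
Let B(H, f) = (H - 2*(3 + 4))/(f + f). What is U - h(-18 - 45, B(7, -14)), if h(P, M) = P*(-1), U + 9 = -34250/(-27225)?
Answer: -77038/1089 ≈ -70.742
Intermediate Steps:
B(H, f) = (-14 + H)/(2*f) (B(H, f) = (H - 2*7)/((2*f)) = (H - 14)*(1/(2*f)) = (-14 + H)*(1/(2*f)) = (-14 + H)/(2*f))
U = -8431/1089 (U = -9 - 34250/(-27225) = -9 - 34250*(-1/27225) = -9 + 1370/1089 = -8431/1089 ≈ -7.7420)
h(P, M) = -P
U - h(-18 - 45, B(7, -14)) = -8431/1089 - (-1)*(-18 - 45) = -8431/1089 - (-1)*(-63) = -8431/1089 - 1*63 = -8431/1089 - 63 = -77038/1089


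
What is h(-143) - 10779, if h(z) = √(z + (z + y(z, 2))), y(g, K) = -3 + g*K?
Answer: -10779 + 5*I*√23 ≈ -10779.0 + 23.979*I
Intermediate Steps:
y(g, K) = -3 + K*g
h(z) = √(-3 + 4*z) (h(z) = √(z + (z + (-3 + 2*z))) = √(z + (-3 + 3*z)) = √(-3 + 4*z))
h(-143) - 10779 = √(-3 + 4*(-143)) - 10779 = √(-3 - 572) - 10779 = √(-575) - 10779 = 5*I*√23 - 10779 = -10779 + 5*I*√23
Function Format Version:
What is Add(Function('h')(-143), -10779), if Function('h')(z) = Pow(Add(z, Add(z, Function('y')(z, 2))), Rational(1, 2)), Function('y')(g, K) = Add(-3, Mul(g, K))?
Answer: Add(-10779, Mul(5, I, Pow(23, Rational(1, 2)))) ≈ Add(-10779., Mul(23.979, I))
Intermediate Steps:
Function('y')(g, K) = Add(-3, Mul(K, g))
Function('h')(z) = Pow(Add(-3, Mul(4, z)), Rational(1, 2)) (Function('h')(z) = Pow(Add(z, Add(z, Add(-3, Mul(2, z)))), Rational(1, 2)) = Pow(Add(z, Add(-3, Mul(3, z))), Rational(1, 2)) = Pow(Add(-3, Mul(4, z)), Rational(1, 2)))
Add(Function('h')(-143), -10779) = Add(Pow(Add(-3, Mul(4, -143)), Rational(1, 2)), -10779) = Add(Pow(Add(-3, -572), Rational(1, 2)), -10779) = Add(Pow(-575, Rational(1, 2)), -10779) = Add(Mul(5, I, Pow(23, Rational(1, 2))), -10779) = Add(-10779, Mul(5, I, Pow(23, Rational(1, 2))))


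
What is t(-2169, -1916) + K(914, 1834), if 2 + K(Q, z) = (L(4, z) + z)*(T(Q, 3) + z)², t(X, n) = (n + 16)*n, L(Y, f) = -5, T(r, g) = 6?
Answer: 6195902798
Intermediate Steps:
t(X, n) = n*(16 + n) (t(X, n) = (16 + n)*n = n*(16 + n))
K(Q, z) = -2 + (6 + z)²*(-5 + z) (K(Q, z) = -2 + (-5 + z)*(6 + z)² = -2 + (6 + z)²*(-5 + z))
t(-2169, -1916) + K(914, 1834) = -1916*(16 - 1916) + (-182 + 1834³ - 24*1834 + 7*1834²) = -1916*(-1900) + (-182 + 6168761704 - 44016 + 7*3363556) = 3640400 + (-182 + 6168761704 - 44016 + 23544892) = 3640400 + 6192262398 = 6195902798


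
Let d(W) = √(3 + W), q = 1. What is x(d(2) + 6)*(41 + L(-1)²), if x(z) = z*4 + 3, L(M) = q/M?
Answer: 1134 + 168*√5 ≈ 1509.7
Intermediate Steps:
L(M) = 1/M
x(z) = 3 + 4*z (x(z) = 4*z + 3 = 3 + 4*z)
x(d(2) + 6)*(41 + L(-1)²) = (3 + 4*(√(3 + 2) + 6))*(41 + (1/(-1))²) = (3 + 4*(√5 + 6))*(41 + (-1)²) = (3 + 4*(6 + √5))*(41 + 1) = (3 + (24 + 4*√5))*42 = (27 + 4*√5)*42 = 1134 + 168*√5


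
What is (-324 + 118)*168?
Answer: -34608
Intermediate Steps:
(-324 + 118)*168 = -206*168 = -34608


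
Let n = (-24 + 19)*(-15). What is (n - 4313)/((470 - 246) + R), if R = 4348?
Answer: -2119/2286 ≈ -0.92695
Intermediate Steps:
n = 75 (n = -5*(-15) = 75)
(n - 4313)/((470 - 246) + R) = (75 - 4313)/((470 - 246) + 4348) = -4238/(224 + 4348) = -4238/4572 = -4238*1/4572 = -2119/2286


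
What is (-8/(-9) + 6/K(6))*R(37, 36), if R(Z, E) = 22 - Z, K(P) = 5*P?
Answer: -49/3 ≈ -16.333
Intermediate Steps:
(-8/(-9) + 6/K(6))*R(37, 36) = (-8/(-9) + 6/((5*6)))*(22 - 1*37) = (-8*(-⅑) + 6/30)*(22 - 37) = (8/9 + 6*(1/30))*(-15) = (8/9 + ⅕)*(-15) = (49/45)*(-15) = -49/3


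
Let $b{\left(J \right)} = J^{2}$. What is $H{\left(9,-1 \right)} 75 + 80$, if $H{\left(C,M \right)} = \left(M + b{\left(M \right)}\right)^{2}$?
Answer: $80$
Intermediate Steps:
$H{\left(C,M \right)} = \left(M + M^{2}\right)^{2}$
$H{\left(9,-1 \right)} 75 + 80 = \left(-1\right)^{2} \left(1 - 1\right)^{2} \cdot 75 + 80 = 1 \cdot 0^{2} \cdot 75 + 80 = 1 \cdot 0 \cdot 75 + 80 = 0 \cdot 75 + 80 = 0 + 80 = 80$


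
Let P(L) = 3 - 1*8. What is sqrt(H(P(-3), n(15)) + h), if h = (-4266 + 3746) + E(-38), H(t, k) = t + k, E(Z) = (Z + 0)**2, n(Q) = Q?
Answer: sqrt(934) ≈ 30.561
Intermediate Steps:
E(Z) = Z**2
P(L) = -5 (P(L) = 3 - 8 = -5)
H(t, k) = k + t
h = 924 (h = (-4266 + 3746) + (-38)**2 = -520 + 1444 = 924)
sqrt(H(P(-3), n(15)) + h) = sqrt((15 - 5) + 924) = sqrt(10 + 924) = sqrt(934)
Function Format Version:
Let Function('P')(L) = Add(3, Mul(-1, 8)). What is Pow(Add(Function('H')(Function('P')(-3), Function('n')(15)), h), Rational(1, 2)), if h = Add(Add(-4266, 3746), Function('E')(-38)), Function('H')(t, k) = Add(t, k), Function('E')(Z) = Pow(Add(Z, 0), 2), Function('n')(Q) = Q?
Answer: Pow(934, Rational(1, 2)) ≈ 30.561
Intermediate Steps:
Function('E')(Z) = Pow(Z, 2)
Function('P')(L) = -5 (Function('P')(L) = Add(3, -8) = -5)
Function('H')(t, k) = Add(k, t)
h = 924 (h = Add(Add(-4266, 3746), Pow(-38, 2)) = Add(-520, 1444) = 924)
Pow(Add(Function('H')(Function('P')(-3), Function('n')(15)), h), Rational(1, 2)) = Pow(Add(Add(15, -5), 924), Rational(1, 2)) = Pow(Add(10, 924), Rational(1, 2)) = Pow(934, Rational(1, 2))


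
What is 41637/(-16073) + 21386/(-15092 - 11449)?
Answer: -1448824795/426593493 ≈ -3.3963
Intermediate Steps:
41637/(-16073) + 21386/(-15092 - 11449) = 41637*(-1/16073) + 21386/(-26541) = -41637/16073 + 21386*(-1/26541) = -41637/16073 - 21386/26541 = -1448824795/426593493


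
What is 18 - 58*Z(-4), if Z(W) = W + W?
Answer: 482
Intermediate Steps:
Z(W) = 2*W
18 - 58*Z(-4) = 18 - 116*(-4) = 18 - 58*(-8) = 18 + 464 = 482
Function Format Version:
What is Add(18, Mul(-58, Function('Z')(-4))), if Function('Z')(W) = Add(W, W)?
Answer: 482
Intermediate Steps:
Function('Z')(W) = Mul(2, W)
Add(18, Mul(-58, Function('Z')(-4))) = Add(18, Mul(-58, Mul(2, -4))) = Add(18, Mul(-58, -8)) = Add(18, 464) = 482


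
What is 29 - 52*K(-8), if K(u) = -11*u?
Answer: -4547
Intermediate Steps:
29 - 52*K(-8) = 29 - (-572)*(-8) = 29 - 52*88 = 29 - 4576 = -4547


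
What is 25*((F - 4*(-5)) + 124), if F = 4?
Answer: 3700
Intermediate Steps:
25*((F - 4*(-5)) + 124) = 25*((4 - 4*(-5)) + 124) = 25*((4 + 20) + 124) = 25*(24 + 124) = 25*148 = 3700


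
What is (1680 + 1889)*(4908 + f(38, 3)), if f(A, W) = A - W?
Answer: 17641567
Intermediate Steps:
(1680 + 1889)*(4908 + f(38, 3)) = (1680 + 1889)*(4908 + (38 - 1*3)) = 3569*(4908 + (38 - 3)) = 3569*(4908 + 35) = 3569*4943 = 17641567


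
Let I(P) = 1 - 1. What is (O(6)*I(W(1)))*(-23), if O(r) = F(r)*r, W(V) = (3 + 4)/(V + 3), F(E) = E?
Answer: 0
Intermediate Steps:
W(V) = 7/(3 + V)
O(r) = r² (O(r) = r*r = r²)
I(P) = 0
(O(6)*I(W(1)))*(-23) = (6²*0)*(-23) = (36*0)*(-23) = 0*(-23) = 0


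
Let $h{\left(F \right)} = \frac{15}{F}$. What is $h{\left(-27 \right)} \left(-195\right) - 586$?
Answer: $- \frac{1433}{3} \approx -477.67$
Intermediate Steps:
$h{\left(-27 \right)} \left(-195\right) - 586 = \frac{15}{-27} \left(-195\right) - 586 = 15 \left(- \frac{1}{27}\right) \left(-195\right) - 586 = \left(- \frac{5}{9}\right) \left(-195\right) - 586 = \frac{325}{3} - 586 = - \frac{1433}{3}$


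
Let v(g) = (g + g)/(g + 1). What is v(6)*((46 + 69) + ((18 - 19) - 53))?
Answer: 732/7 ≈ 104.57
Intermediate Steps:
v(g) = 2*g/(1 + g) (v(g) = (2*g)/(1 + g) = 2*g/(1 + g))
v(6)*((46 + 69) + ((18 - 19) - 53)) = (2*6/(1 + 6))*((46 + 69) + ((18 - 19) - 53)) = (2*6/7)*(115 + (-1 - 53)) = (2*6*(1/7))*(115 - 54) = (12/7)*61 = 732/7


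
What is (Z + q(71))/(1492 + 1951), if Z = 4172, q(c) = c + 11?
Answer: 4254/3443 ≈ 1.2355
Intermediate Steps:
q(c) = 11 + c
(Z + q(71))/(1492 + 1951) = (4172 + (11 + 71))/(1492 + 1951) = (4172 + 82)/3443 = 4254*(1/3443) = 4254/3443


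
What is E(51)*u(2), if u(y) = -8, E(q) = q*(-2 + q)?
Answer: -19992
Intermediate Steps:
E(51)*u(2) = (51*(-2 + 51))*(-8) = (51*49)*(-8) = 2499*(-8) = -19992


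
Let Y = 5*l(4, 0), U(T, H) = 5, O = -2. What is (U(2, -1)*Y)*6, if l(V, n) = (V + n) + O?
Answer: 300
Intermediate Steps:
l(V, n) = -2 + V + n (l(V, n) = (V + n) - 2 = -2 + V + n)
Y = 10 (Y = 5*(-2 + 4 + 0) = 5*2 = 10)
(U(2, -1)*Y)*6 = (5*10)*6 = 50*6 = 300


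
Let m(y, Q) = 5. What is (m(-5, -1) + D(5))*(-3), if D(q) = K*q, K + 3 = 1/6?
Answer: 55/2 ≈ 27.500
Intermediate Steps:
K = -17/6 (K = -3 + 1/6 = -3 + 1*(⅙) = -3 + ⅙ = -17/6 ≈ -2.8333)
D(q) = -17*q/6
(m(-5, -1) + D(5))*(-3) = (5 - 17/6*5)*(-3) = (5 - 85/6)*(-3) = -55/6*(-3) = 55/2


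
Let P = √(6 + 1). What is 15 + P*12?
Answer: 15 + 12*√7 ≈ 46.749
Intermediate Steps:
P = √7 ≈ 2.6458
15 + P*12 = 15 + √7*12 = 15 + 12*√7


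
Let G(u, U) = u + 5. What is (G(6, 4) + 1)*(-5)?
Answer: -60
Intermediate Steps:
G(u, U) = 5 + u
(G(6, 4) + 1)*(-5) = ((5 + 6) + 1)*(-5) = (11 + 1)*(-5) = 12*(-5) = -60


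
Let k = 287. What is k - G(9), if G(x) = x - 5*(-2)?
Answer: 268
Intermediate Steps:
G(x) = 10 + x (G(x) = x + 10 = 10 + x)
k - G(9) = 287 - (10 + 9) = 287 - 1*19 = 287 - 19 = 268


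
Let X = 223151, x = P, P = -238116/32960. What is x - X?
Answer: -1838823769/8240 ≈ -2.2316e+5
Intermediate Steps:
P = -59529/8240 (P = -238116*1/32960 = -59529/8240 ≈ -7.2244)
x = -59529/8240 ≈ -7.2244
x - X = -59529/8240 - 1*223151 = -59529/8240 - 223151 = -1838823769/8240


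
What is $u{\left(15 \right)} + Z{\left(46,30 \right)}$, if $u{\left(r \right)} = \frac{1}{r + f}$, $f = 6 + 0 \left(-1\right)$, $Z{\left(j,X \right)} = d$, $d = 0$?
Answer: $\frac{1}{21} \approx 0.047619$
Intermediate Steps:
$Z{\left(j,X \right)} = 0$
$f = 6$ ($f = 6 + 0 = 6$)
$u{\left(r \right)} = \frac{1}{6 + r}$ ($u{\left(r \right)} = \frac{1}{r + 6} = \frac{1}{6 + r}$)
$u{\left(15 \right)} + Z{\left(46,30 \right)} = \frac{1}{6 + 15} + 0 = \frac{1}{21} + 0 = \frac{1}{21}$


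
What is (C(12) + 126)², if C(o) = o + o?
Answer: 22500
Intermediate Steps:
C(o) = 2*o
(C(12) + 126)² = (2*12 + 126)² = (24 + 126)² = 150² = 22500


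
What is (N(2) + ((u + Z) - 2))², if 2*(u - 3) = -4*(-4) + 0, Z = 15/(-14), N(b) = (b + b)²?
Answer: 112225/196 ≈ 572.58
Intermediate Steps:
N(b) = 4*b² (N(b) = (2*b)² = 4*b²)
Z = -15/14 (Z = 15*(-1/14) = -15/14 ≈ -1.0714)
u = 11 (u = 3 + (-4*(-4) + 0)/2 = 3 + (16 + 0)/2 = 3 + (½)*16 = 3 + 8 = 11)
(N(2) + ((u + Z) - 2))² = (4*2² + ((11 - 15/14) - 2))² = (4*4 + (139/14 - 2))² = (16 + 111/14)² = (335/14)² = 112225/196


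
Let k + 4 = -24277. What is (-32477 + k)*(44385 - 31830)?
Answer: -712596690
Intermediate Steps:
k = -24281 (k = -4 - 24277 = -24281)
(-32477 + k)*(44385 - 31830) = (-32477 - 24281)*(44385 - 31830) = -56758*12555 = -712596690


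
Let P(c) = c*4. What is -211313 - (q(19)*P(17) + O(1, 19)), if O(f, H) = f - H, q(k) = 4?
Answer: -211567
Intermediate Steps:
P(c) = 4*c
-211313 - (q(19)*P(17) + O(1, 19)) = -211313 - (4*(4*17) + (1 - 1*19)) = -211313 - (4*68 + (1 - 19)) = -211313 - (272 - 18) = -211313 - 1*254 = -211313 - 254 = -211567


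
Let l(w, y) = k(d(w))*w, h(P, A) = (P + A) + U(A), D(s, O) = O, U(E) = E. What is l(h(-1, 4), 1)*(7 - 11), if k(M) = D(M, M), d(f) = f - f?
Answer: 0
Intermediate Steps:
d(f) = 0
h(P, A) = P + 2*A (h(P, A) = (P + A) + A = (A + P) + A = P + 2*A)
k(M) = M
l(w, y) = 0 (l(w, y) = 0*w = 0)
l(h(-1, 4), 1)*(7 - 11) = 0*(7 - 11) = 0*(-4) = 0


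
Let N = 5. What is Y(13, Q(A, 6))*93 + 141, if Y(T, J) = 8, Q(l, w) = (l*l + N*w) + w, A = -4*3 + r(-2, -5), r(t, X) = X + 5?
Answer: 885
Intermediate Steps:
r(t, X) = 5 + X
A = -12 (A = -4*3 + (5 - 5) = -12 + 0 = -12)
Q(l, w) = l² + 6*w (Q(l, w) = (l*l + 5*w) + w = (l² + 5*w) + w = l² + 6*w)
Y(13, Q(A, 6))*93 + 141 = 8*93 + 141 = 744 + 141 = 885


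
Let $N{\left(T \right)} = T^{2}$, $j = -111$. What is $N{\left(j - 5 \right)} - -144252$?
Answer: $157708$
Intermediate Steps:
$N{\left(j - 5 \right)} - -144252 = \left(-111 - 5\right)^{2} - -144252 = \left(-111 - 5\right)^{2} + 144252 = \left(-116\right)^{2} + 144252 = 13456 + 144252 = 157708$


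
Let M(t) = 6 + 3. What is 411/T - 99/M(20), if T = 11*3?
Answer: 16/11 ≈ 1.4545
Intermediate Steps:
M(t) = 9
T = 33
411/T - 99/M(20) = 411/33 - 99/9 = 411*(1/33) - 99*⅑ = 137/11 - 11 = 16/11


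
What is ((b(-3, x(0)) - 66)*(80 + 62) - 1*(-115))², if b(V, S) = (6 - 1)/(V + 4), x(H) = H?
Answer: 73051209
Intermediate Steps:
b(V, S) = 5/(4 + V)
((b(-3, x(0)) - 66)*(80 + 62) - 1*(-115))² = ((5/(4 - 3) - 66)*(80 + 62) - 1*(-115))² = ((5/1 - 66)*142 + 115)² = ((5*1 - 66)*142 + 115)² = ((5 - 66)*142 + 115)² = (-61*142 + 115)² = (-8662 + 115)² = (-8547)² = 73051209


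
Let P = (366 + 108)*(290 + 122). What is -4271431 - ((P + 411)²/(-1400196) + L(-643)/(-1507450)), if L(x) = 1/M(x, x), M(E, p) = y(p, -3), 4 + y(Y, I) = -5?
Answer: -1919589791668205213/452298312900 ≈ -4.2441e+6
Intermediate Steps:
y(Y, I) = -9 (y(Y, I) = -4 - 5 = -9)
M(E, p) = -9
P = 195288 (P = 474*412 = 195288)
L(x) = -⅑ (L(x) = 1/(-9) = -⅑)
-4271431 - ((P + 411)²/(-1400196) + L(-643)/(-1507450)) = -4271431 - ((195288 + 411)²/(-1400196) - ⅑/(-1507450)) = -4271431 - (195699²*(-1/1400196) - ⅑*(-1/1507450)) = -4271431 - (38298098601*(-1/1400196) + 1/13567050) = -4271431 - (-1823718981/66676 + 1/13567050) = -4271431 - 1*(-12371243300554687/452298312900) = -4271431 + 12371243300554687/452298312900 = -1919589791668205213/452298312900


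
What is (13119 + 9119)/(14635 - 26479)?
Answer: -11119/5922 ≈ -1.8776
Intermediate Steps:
(13119 + 9119)/(14635 - 26479) = 22238/(-11844) = 22238*(-1/11844) = -11119/5922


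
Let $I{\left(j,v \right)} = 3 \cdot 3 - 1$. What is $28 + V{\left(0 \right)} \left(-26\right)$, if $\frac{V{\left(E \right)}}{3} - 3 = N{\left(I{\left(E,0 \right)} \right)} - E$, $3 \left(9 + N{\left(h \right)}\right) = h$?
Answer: $288$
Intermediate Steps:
$I{\left(j,v \right)} = 8$ ($I{\left(j,v \right)} = 9 - 1 = 8$)
$N{\left(h \right)} = -9 + \frac{h}{3}$
$V{\left(E \right)} = -10 - 3 E$ ($V{\left(E \right)} = 9 + 3 \left(\left(-9 + \frac{1}{3} \cdot 8\right) - E\right) = 9 + 3 \left(\left(-9 + \frac{8}{3}\right) - E\right) = 9 + 3 \left(- \frac{19}{3} - E\right) = 9 - \left(19 + 3 E\right) = -10 - 3 E$)
$28 + V{\left(0 \right)} \left(-26\right) = 28 + \left(-10 - 0\right) \left(-26\right) = 28 + \left(-10 + 0\right) \left(-26\right) = 28 - -260 = 28 + 260 = 288$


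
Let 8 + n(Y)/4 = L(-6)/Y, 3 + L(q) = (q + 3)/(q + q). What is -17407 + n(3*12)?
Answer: -627815/36 ≈ -17439.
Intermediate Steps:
L(q) = -3 + (3 + q)/(2*q) (L(q) = -3 + (q + 3)/(q + q) = -3 + (3 + q)/((2*q)) = -3 + (3 + q)*(1/(2*q)) = -3 + (3 + q)/(2*q))
n(Y) = -32 - 11/Y (n(Y) = -32 + 4*(((½)*(3 - 5*(-6))/(-6))/Y) = -32 + 4*(((½)*(-⅙)*(3 + 30))/Y) = -32 + 4*(((½)*(-⅙)*33)/Y) = -32 + 4*(-11/(4*Y)) = -32 - 11/Y)
-17407 + n(3*12) = -17407 + (-32 - 11/(3*12)) = -17407 + (-32 - 11/36) = -17407 - 1163/36 = -627815/36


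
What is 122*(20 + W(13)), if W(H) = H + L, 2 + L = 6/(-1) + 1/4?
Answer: 6161/2 ≈ 3080.5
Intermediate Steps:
L = -31/4 (L = -2 + (6/(-1) + 1/4) = -2 + (6*(-1) + 1*(¼)) = -2 + (-6 + ¼) = -2 - 23/4 = -31/4 ≈ -7.7500)
W(H) = -31/4 + H (W(H) = H - 31/4 = -31/4 + H)
122*(20 + W(13)) = 122*(20 + (-31/4 + 13)) = 122*(20 + 21/4) = 122*(101/4) = 6161/2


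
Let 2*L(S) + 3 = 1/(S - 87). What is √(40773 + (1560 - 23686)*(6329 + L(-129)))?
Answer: I*√181390027254/36 ≈ 11831.0*I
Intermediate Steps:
L(S) = -3/2 + 1/(2*(-87 + S)) (L(S) = -3/2 + 1/(2*(S - 87)) = -3/2 + 1/(2*(-87 + S)))
√(40773 + (1560 - 23686)*(6329 + L(-129))) = √(40773 + (1560 - 23686)*(6329 + (262 - 3*(-129))/(2*(-87 - 129)))) = √(40773 - 22126*(6329 + (½)*(262 + 387)/(-216))) = √(40773 - 22126*(6329 + (½)*(-1/216)*649)) = √(40773 - 22126*(6329 - 649/432)) = √(40773 - 22126*2733479/432) = √(40773 - 30240478177/216) = √(-30231671209/216) = I*√181390027254/36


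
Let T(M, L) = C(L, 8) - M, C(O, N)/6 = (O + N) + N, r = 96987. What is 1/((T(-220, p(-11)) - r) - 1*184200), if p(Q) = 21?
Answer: -1/280745 ≈ -3.5620e-6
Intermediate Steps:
C(O, N) = 6*O + 12*N (C(O, N) = 6*((O + N) + N) = 6*((N + O) + N) = 6*(O + 2*N) = 6*O + 12*N)
T(M, L) = 96 - M + 6*L (T(M, L) = (6*L + 12*8) - M = (6*L + 96) - M = (96 + 6*L) - M = 96 - M + 6*L)
1/((T(-220, p(-11)) - r) - 1*184200) = 1/(((96 - 1*(-220) + 6*21) - 1*96987) - 1*184200) = 1/(((96 + 220 + 126) - 96987) - 184200) = 1/((442 - 96987) - 184200) = 1/(-96545 - 184200) = 1/(-280745) = -1/280745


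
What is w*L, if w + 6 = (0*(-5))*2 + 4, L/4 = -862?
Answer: 6896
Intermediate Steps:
L = -3448 (L = 4*(-862) = -3448)
w = -2 (w = -6 + ((0*(-5))*2 + 4) = -6 + (0*2 + 4) = -6 + (0 + 4) = -6 + 4 = -2)
w*L = -2*(-3448) = 6896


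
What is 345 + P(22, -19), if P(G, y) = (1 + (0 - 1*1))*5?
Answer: 345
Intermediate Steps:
P(G, y) = 0 (P(G, y) = (1 + (0 - 1))*5 = (1 - 1)*5 = 0*5 = 0)
345 + P(22, -19) = 345 + 0 = 345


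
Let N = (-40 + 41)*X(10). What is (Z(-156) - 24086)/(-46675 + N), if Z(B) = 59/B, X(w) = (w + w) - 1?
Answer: 3757475/7278336 ≈ 0.51625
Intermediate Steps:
X(w) = -1 + 2*w (X(w) = 2*w - 1 = -1 + 2*w)
N = 19 (N = (-40 + 41)*(-1 + 2*10) = 1*(-1 + 20) = 1*19 = 19)
(Z(-156) - 24086)/(-46675 + N) = (59/(-156) - 24086)/(-46675 + 19) = (59*(-1/156) - 24086)/(-46656) = (-59/156 - 24086)*(-1/46656) = -3757475/156*(-1/46656) = 3757475/7278336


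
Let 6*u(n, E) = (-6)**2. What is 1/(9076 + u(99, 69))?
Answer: 1/9082 ≈ 0.00011011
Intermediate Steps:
u(n, E) = 6 (u(n, E) = (1/6)*(-6)**2 = (1/6)*36 = 6)
1/(9076 + u(99, 69)) = 1/(9076 + 6) = 1/9082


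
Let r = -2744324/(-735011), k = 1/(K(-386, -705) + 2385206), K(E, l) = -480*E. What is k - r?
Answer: -7054245686453/1889335485346 ≈ -3.7337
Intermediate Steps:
k = 1/2570486 (k = 1/(-480*(-386) + 2385206) = 1/(185280 + 2385206) = 1/2570486 ≈ 3.8903e-7)
r = 2744324/735011 (r = -2744324*(-1/735011) = 2744324/735011 ≈ 3.7337)
k - r = 1/2570486 - 1*2744324/735011 = 1/2570486 - 2744324/735011 = -7054245686453/1889335485346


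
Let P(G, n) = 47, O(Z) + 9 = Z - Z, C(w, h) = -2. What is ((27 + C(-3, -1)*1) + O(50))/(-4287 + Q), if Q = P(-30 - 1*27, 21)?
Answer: -1/265 ≈ -0.0037736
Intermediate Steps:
O(Z) = -9 (O(Z) = -9 + (Z - Z) = -9 + 0 = -9)
Q = 47
((27 + C(-3, -1)*1) + O(50))/(-4287 + Q) = ((27 - 2*1) - 9)/(-4287 + 47) = ((27 - 2) - 9)/(-4240) = (25 - 9)*(-1/4240) = 16*(-1/4240) = -1/265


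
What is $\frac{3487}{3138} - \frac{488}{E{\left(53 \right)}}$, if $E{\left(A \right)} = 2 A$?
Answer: $- \frac{580861}{166314} \approx -3.4926$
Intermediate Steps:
$\frac{3487}{3138} - \frac{488}{E{\left(53 \right)}} = \frac{3487}{3138} - \frac{488}{2 \cdot 53} = 3487 \cdot \frac{1}{3138} - \frac{488}{106} = \frac{3487}{3138} - \frac{244}{53} = - \frac{580861}{166314}$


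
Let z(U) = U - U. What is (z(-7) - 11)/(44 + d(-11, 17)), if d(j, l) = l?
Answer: -11/61 ≈ -0.18033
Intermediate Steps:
z(U) = 0
(z(-7) - 11)/(44 + d(-11, 17)) = (0 - 11)/(44 + 17) = -11/61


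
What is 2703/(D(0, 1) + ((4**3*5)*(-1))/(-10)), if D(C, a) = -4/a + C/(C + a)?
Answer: 2703/28 ≈ 96.536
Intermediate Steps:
2703/(D(0, 1) + ((4**3*5)*(-1))/(-10)) = 2703/((-4*0 - 4*1 + 0*1)/(1*(0 + 1)) + ((4**3*5)*(-1))/(-10)) = 2703/(1*(0 - 4 + 0)/1 + ((64*5)*(-1))*(-1/10)) = 2703/(1*1*(-4) + (320*(-1))*(-1/10)) = 2703/(-4 - 320*(-1/10)) = 2703/(-4 + 32) = 2703/28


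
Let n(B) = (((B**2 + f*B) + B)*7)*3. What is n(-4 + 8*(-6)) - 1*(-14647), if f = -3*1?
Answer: 73615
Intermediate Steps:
f = -3
n(B) = -42*B + 21*B**2 (n(B) = (((B**2 - 3*B) + B)*7)*3 = ((B**2 - 2*B)*7)*3 = (-14*B + 7*B**2)*3 = -42*B + 21*B**2)
n(-4 + 8*(-6)) - 1*(-14647) = 21*(-4 + 8*(-6))*(-2 + (-4 + 8*(-6))) - 1*(-14647) = 21*(-4 - 48)*(-2 + (-4 - 48)) + 14647 = 21*(-52)*(-2 - 52) + 14647 = 21*(-52)*(-54) + 14647 = 58968 + 14647 = 73615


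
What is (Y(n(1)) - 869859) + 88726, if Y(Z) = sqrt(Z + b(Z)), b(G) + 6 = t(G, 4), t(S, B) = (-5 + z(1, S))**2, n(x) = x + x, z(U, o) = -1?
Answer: -781133 + 4*sqrt(2) ≈ -7.8113e+5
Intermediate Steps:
n(x) = 2*x
t(S, B) = 36 (t(S, B) = (-5 - 1)**2 = (-6)**2 = 36)
b(G) = 30 (b(G) = -6 + 36 = 30)
Y(Z) = sqrt(30 + Z) (Y(Z) = sqrt(Z + 30) = sqrt(30 + Z))
(Y(n(1)) - 869859) + 88726 = (sqrt(30 + 2*1) - 869859) + 88726 = (sqrt(30 + 2) - 869859) + 88726 = (sqrt(32) - 869859) + 88726 = (4*sqrt(2) - 869859) + 88726 = (-869859 + 4*sqrt(2)) + 88726 = -781133 + 4*sqrt(2)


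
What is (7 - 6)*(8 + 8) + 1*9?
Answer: 25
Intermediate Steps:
(7 - 6)*(8 + 8) + 1*9 = 1*16 + 9 = 16 + 9 = 25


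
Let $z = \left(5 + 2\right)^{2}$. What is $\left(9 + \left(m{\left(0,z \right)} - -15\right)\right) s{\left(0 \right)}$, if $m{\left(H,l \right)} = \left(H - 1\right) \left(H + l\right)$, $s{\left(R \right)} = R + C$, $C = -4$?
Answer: $100$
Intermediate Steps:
$z = 49$ ($z = 7^{2} = 49$)
$s{\left(R \right)} = -4 + R$ ($s{\left(R \right)} = R - 4 = -4 + R$)
$m{\left(H,l \right)} = \left(-1 + H\right) \left(H + l\right)$
$\left(9 + \left(m{\left(0,z \right)} - -15\right)\right) s{\left(0 \right)} = \left(9 + \left(\left(0^{2} - 0 - 49 + 0 \cdot 49\right) - -15\right)\right) \left(-4 + 0\right) = \left(9 + \left(\left(0 + 0 - 49 + 0\right) + 15\right)\right) \left(-4\right) = \left(9 + \left(-49 + 15\right)\right) \left(-4\right) = \left(9 - 34\right) \left(-4\right) = \left(-25\right) \left(-4\right) = 100$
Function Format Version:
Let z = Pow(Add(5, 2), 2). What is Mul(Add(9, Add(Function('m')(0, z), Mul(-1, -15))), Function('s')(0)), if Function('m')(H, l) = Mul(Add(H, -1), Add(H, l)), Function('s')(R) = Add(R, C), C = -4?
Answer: 100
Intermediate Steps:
z = 49 (z = Pow(7, 2) = 49)
Function('s')(R) = Add(-4, R) (Function('s')(R) = Add(R, -4) = Add(-4, R))
Function('m')(H, l) = Mul(Add(-1, H), Add(H, l))
Mul(Add(9, Add(Function('m')(0, z), Mul(-1, -15))), Function('s')(0)) = Mul(Add(9, Add(Add(Pow(0, 2), Mul(-1, 0), Mul(-1, 49), Mul(0, 49)), Mul(-1, -15))), Add(-4, 0)) = Mul(Add(9, Add(Add(0, 0, -49, 0), 15)), -4) = Mul(Add(9, Add(-49, 15)), -4) = Mul(Add(9, -34), -4) = Mul(-25, -4) = 100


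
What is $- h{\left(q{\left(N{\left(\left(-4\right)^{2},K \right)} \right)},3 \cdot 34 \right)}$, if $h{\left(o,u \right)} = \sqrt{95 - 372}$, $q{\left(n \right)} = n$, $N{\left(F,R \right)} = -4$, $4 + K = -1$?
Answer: $- i \sqrt{277} \approx - 16.643 i$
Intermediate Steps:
$K = -5$ ($K = -4 - 1 = -5$)
$h{\left(o,u \right)} = i \sqrt{277}$ ($h{\left(o,u \right)} = \sqrt{-277} = i \sqrt{277}$)
$- h{\left(q{\left(N{\left(\left(-4\right)^{2},K \right)} \right)},3 \cdot 34 \right)} = - i \sqrt{277}$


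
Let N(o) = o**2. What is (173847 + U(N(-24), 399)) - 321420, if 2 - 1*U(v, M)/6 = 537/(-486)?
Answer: -3983968/27 ≈ -1.4755e+5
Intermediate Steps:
U(v, M) = 503/27 (U(v, M) = 12 - 3222/(-486) = 12 - 3222*(-1)/486 = 12 - 6*(-179/162) = 12 + 179/27 = 503/27)
(173847 + U(N(-24), 399)) - 321420 = (173847 + 503/27) - 321420 = 4694372/27 - 321420 = -3983968/27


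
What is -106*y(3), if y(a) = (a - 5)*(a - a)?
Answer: 0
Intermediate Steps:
y(a) = 0 (y(a) = (-5 + a)*0 = 0)
-106*y(3) = -106*0 = 0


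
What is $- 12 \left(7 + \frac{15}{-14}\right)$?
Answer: $- \frac{498}{7} \approx -71.143$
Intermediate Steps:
$- 12 \left(7 + \frac{15}{-14}\right) = - 12 \left(7 + 15 \left(- \frac{1}{14}\right)\right) = - 12 \left(7 - \frac{15}{14}\right) = \left(-12\right) \frac{83}{14} = - \frac{498}{7}$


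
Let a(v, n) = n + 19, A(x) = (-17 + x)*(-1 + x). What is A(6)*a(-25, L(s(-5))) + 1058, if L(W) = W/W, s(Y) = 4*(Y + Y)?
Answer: -42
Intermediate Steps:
s(Y) = 8*Y (s(Y) = 4*(2*Y) = 8*Y)
A(x) = (-1 + x)*(-17 + x)
L(W) = 1
a(v, n) = 19 + n
A(6)*a(-25, L(s(-5))) + 1058 = (17 + 6² - 18*6)*(19 + 1) + 1058 = (17 + 36 - 108)*20 + 1058 = -55*20 + 1058 = -1100 + 1058 = -42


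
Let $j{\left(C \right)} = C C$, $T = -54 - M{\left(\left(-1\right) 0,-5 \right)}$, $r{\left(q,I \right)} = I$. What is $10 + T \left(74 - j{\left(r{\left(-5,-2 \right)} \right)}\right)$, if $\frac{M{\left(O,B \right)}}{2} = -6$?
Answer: $-2930$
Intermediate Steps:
$M{\left(O,B \right)} = -12$ ($M{\left(O,B \right)} = 2 \left(-6\right) = -12$)
$T = -42$ ($T = -54 - -12 = -54 + 12 = -42$)
$j{\left(C \right)} = C^{2}$
$10 + T \left(74 - j{\left(r{\left(-5,-2 \right)} \right)}\right) = 10 - 42 \left(74 - \left(-2\right)^{2}\right) = 10 - 42 \left(74 - 4\right) = 10 - 2940 = -2930$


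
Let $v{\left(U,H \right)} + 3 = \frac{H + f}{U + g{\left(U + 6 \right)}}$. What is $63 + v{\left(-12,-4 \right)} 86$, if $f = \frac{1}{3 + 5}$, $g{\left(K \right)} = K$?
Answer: $- \frac{12707}{72} \approx -176.49$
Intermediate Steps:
$f = \frac{1}{8} \approx 0.125$
$v{\left(U,H \right)} = -3 + \frac{\frac{1}{8} + H}{6 + 2 U}$ ($v{\left(U,H \right)} = -3 + \frac{H + \frac{1}{8}}{U + \left(U + 6\right)} = -3 + \frac{\frac{1}{8} + H}{U + \left(6 + U\right)} = -3 + \frac{\frac{1}{8} + H}{6 + 2 U}$)
$63 + v{\left(-12,-4 \right)} 86 = 63 + \frac{-143 - -576 + 8 \left(-4\right)}{16 \left(3 - 12\right)} 86 = 63 + \frac{-143 + 576 - 32}{16 \left(-9\right)} 86 = 63 + \frac{1}{16} \left(- \frac{1}{9}\right) 401 \cdot 86 = 63 - \frac{17243}{72} = - \frac{12707}{72}$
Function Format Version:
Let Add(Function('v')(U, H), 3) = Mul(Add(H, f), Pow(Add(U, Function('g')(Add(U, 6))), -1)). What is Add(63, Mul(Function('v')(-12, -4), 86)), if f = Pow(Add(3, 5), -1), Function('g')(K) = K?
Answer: Rational(-12707, 72) ≈ -176.49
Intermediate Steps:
f = Rational(1, 8) (f = Pow(8, -1) = Rational(1, 8) ≈ 0.12500)
Function('v')(U, H) = Add(-3, Mul(Pow(Add(6, Mul(2, U)), -1), Add(Rational(1, 8), H))) (Function('v')(U, H) = Add(-3, Mul(Add(H, Rational(1, 8)), Pow(Add(U, Add(U, 6)), -1))) = Add(-3, Mul(Add(Rational(1, 8), H), Pow(Add(U, Add(6, U)), -1))) = Add(-3, Mul(Add(Rational(1, 8), H), Pow(Add(6, Mul(2, U)), -1))) = Add(-3, Mul(Pow(Add(6, Mul(2, U)), -1), Add(Rational(1, 8), H))))
Add(63, Mul(Function('v')(-12, -4), 86)) = Add(63, Mul(Mul(Rational(1, 16), Pow(Add(3, -12), -1), Add(-143, Mul(-48, -12), Mul(8, -4))), 86)) = Add(63, Mul(Mul(Rational(1, 16), Pow(-9, -1), Add(-143, 576, -32)), 86)) = Add(63, Mul(Mul(Rational(1, 16), Rational(-1, 9), 401), 86)) = Add(63, Mul(Rational(-401, 144), 86)) = Add(63, Rational(-17243, 72)) = Rational(-12707, 72)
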